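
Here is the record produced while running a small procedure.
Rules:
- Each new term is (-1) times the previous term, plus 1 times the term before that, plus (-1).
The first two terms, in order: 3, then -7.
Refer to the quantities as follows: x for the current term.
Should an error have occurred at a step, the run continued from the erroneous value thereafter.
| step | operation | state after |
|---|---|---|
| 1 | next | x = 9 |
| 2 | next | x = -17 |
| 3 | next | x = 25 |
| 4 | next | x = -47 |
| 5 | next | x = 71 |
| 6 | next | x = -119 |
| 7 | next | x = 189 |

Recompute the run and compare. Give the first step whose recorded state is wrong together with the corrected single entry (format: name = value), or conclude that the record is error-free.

Step 1: x = -1*(-7) + (1)*(3) + (-1) = 9 — no discrepancy.
Step 2: x = -1*(9) + (1)*(-7) + (-1) = -17 — checks out.
Step 3: x = -1*(-17) + (1)*(9) + (-1) = 25 — same as recorded.
Step 4: x = -1*(25) + (1)*(-17) + (-1) = -43 — not what was recorded.
So the first discrepancy is step 4, where the right value is x = -43.

step 4, x = -43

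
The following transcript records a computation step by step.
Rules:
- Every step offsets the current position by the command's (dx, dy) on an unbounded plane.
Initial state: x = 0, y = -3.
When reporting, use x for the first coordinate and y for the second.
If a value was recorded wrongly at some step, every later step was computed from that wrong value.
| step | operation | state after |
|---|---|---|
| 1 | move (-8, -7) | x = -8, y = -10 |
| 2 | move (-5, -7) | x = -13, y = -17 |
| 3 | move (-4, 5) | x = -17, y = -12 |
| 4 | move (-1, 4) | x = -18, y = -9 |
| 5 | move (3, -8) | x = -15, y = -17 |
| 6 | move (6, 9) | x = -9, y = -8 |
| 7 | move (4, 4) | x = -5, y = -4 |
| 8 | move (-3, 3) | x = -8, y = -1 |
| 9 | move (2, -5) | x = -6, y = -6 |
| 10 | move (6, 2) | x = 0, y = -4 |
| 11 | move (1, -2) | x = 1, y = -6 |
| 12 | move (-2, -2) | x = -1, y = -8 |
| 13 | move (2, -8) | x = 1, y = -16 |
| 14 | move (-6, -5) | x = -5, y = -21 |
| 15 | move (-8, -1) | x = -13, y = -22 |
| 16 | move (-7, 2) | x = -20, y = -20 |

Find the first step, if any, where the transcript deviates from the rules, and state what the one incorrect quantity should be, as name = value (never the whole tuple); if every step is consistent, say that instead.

step 4, y = -8

Step 1: x = 0 + (-8) = -8, y = -3 + (-7) = -10 — verified.
Step 2: x = -8 + (-5) = -13, y = -10 + (-7) = -17 — exactly as logged.
Step 3: x = -13 + (-4) = -17, y = -17 + (5) = -12 — agrees with the transcript.
Step 4: x = -17 + (-1) = -18, y = -12 + (4) = -8 — this is not what the transcript shows.
First incorrect step: 4; the correct value is y = -8.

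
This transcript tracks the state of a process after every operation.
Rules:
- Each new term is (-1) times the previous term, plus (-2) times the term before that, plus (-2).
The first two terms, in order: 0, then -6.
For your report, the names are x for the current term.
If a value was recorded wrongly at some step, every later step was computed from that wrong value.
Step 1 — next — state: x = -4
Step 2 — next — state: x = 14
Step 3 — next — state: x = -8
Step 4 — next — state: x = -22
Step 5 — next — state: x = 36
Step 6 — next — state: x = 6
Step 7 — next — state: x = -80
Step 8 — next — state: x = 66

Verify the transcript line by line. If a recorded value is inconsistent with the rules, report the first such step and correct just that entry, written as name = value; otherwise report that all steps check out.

step 1, x = 4

Recomputing the run from the initial state:
step 1: x = 4
step 2: x = 6
step 3: x = -16
step 4: x = 2
step 5: x = 28
step 6: x = -34
step 7: x = -24
step 8: x = 90
The first disagreement with the transcript is at step 1, where the value should be x = 4.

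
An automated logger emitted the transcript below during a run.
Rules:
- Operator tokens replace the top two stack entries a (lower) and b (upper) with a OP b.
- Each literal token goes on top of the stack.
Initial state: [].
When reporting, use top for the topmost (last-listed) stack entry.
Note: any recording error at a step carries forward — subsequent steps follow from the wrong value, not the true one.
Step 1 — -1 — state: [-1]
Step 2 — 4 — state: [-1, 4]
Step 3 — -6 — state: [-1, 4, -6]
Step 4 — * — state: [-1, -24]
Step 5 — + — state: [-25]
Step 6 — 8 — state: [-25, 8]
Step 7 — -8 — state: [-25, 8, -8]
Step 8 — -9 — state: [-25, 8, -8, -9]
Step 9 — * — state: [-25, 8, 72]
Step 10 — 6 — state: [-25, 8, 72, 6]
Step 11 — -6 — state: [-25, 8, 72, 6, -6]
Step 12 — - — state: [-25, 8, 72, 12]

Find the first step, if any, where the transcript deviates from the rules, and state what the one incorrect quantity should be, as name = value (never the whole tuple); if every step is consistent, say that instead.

no error

Recomputing the run from the initial state:
step 1: [-1]
step 2: [-1, 4]
step 3: [-1, 4, -6]
step 4: [-1, -24]
step 5: [-25]
step 6: [-25, 8]
step 7: [-25, 8, -8]
step 8: [-25, 8, -8, -9]
step 9: [-25, 8, 72]
step 10: [-25, 8, 72, 6]
step 11: [-25, 8, 72, 6, -6]
step 12: [-25, 8, 72, 12]
This matches the transcript at every step.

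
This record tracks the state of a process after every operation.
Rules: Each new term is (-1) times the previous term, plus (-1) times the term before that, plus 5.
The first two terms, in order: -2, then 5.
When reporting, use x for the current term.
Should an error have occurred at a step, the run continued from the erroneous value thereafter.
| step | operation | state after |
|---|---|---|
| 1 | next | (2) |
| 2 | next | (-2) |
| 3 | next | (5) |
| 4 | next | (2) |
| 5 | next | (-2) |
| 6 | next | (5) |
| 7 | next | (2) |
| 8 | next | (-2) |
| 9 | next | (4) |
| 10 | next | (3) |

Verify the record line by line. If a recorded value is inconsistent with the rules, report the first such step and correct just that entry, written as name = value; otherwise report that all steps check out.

step 9, x = 5

Step 1: x = -1*(5) + (-1)*(-2) + (5) = 2 — verified.
Step 2: x = -1*(2) + (-1)*(5) + (5) = -2 — same as recorded.
Step 3: x = -1*(-2) + (-1)*(2) + (5) = 5 — confirmed correct.
Step 4: x = -1*(5) + (-1)*(-2) + (5) = 2 — checks out.
Step 5: x = -1*(2) + (-1)*(5) + (5) = -2 — exactly as logged.
Step 6: x = -1*(-2) + (-1)*(2) + (5) = 5 — no discrepancy.
Step 7: x = -1*(5) + (-1)*(-2) + (5) = 2 — same as recorded.
Step 8: x = -1*(2) + (-1)*(5) + (5) = -2 — checks out.
Step 9: x = -1*(-2) + (-1)*(2) + (5) = 5 — the record disagrees here.
The audit stops at step 9: the recorded entry is wrong and should be x = 5.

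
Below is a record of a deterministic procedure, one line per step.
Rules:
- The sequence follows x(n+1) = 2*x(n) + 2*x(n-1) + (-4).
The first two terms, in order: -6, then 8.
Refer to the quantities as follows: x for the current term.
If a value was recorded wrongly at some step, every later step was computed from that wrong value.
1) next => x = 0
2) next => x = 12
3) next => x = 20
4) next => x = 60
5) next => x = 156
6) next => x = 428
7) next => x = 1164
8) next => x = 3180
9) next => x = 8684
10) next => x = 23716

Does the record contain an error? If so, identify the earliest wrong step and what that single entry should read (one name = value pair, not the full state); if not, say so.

step 10, x = 23724

Step 1: x = 2*(8) + (2)*(-6) + (-4) = 0 — matches.
Step 2: x = 2*(0) + (2)*(8) + (-4) = 12 — verified.
Step 3: x = 2*(12) + (2)*(0) + (-4) = 20 — checks out.
Step 4: x = 2*(20) + (2)*(12) + (-4) = 60 — matches.
Step 5: x = 2*(60) + (2)*(20) + (-4) = 156 — verified.
Step 6: x = 2*(156) + (2)*(60) + (-4) = 428 — no discrepancy.
Step 7: x = 2*(428) + (2)*(156) + (-4) = 1164 — matches.
Step 8: x = 2*(1164) + (2)*(428) + (-4) = 3180 — checks out.
Step 9: x = 2*(3180) + (2)*(1164) + (-4) = 8684 — exactly as logged.
Step 10: x = 2*(8684) + (2)*(3180) + (-4) = 23724 — first mismatch against the record.
So the first discrepancy is step 10, where the right value is x = 23724.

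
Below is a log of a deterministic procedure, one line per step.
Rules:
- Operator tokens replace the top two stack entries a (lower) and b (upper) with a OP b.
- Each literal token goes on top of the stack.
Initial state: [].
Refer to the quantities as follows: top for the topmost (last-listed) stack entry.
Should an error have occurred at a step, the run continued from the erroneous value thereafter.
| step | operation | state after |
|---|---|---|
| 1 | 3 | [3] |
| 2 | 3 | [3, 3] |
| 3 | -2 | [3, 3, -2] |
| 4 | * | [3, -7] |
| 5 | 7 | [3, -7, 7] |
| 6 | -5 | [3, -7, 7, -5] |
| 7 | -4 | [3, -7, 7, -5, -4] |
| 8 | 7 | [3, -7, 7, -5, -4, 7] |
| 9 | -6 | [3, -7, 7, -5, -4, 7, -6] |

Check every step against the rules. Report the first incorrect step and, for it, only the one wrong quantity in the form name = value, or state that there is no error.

Recomputing the run from the initial state:
step 1: [3]
step 2: [3, 3]
step 3: [3, 3, -2]
step 4: [3, -6]
step 5: [3, -6, 7]
step 6: [3, -6, 7, -5]
step 7: [3, -6, 7, -5, -4]
step 8: [3, -6, 7, -5, -4, 7]
step 9: [3, -6, 7, -5, -4, 7, -6]
The first disagreement with the log is at step 4, where the value should be top = -6.

step 4, top = -6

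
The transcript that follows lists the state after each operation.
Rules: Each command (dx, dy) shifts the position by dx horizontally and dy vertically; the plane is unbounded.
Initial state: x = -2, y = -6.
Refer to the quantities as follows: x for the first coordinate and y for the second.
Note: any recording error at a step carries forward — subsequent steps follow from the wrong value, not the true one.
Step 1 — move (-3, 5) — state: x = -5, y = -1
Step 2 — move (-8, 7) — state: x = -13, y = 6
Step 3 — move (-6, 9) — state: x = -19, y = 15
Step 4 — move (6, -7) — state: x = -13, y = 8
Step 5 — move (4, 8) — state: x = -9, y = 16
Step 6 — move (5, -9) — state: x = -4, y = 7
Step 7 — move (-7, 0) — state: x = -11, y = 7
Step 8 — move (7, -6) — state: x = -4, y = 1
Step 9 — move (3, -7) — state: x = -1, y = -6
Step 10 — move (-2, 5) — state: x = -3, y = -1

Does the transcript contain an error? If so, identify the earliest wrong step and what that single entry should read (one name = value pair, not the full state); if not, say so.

no error

Recomputing the run from the initial state:
step 1: x = -5, y = -1
step 2: x = -13, y = 6
step 3: x = -19, y = 15
step 4: x = -13, y = 8
step 5: x = -9, y = 16
step 6: x = -4, y = 7
step 7: x = -11, y = 7
step 8: x = -4, y = 1
step 9: x = -1, y = -6
step 10: x = -3, y = -1
This matches the transcript at every step.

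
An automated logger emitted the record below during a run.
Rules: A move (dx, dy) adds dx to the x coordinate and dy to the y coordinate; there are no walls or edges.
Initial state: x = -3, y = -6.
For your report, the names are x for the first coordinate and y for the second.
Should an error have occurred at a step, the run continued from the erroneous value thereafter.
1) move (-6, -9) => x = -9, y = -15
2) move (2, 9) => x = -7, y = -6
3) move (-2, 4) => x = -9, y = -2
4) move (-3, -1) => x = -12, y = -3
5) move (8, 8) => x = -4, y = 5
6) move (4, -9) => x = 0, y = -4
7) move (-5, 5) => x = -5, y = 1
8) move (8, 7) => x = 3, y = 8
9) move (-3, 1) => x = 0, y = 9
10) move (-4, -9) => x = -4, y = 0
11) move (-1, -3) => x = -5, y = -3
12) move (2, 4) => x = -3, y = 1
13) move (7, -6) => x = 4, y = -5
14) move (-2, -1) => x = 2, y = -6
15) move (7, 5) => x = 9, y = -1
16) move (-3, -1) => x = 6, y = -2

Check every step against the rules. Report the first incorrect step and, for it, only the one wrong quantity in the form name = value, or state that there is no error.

Recomputing the run from the initial state:
step 1: x = -9, y = -15
step 2: x = -7, y = -6
step 3: x = -9, y = -2
step 4: x = -12, y = -3
step 5: x = -4, y = 5
step 6: x = 0, y = -4
step 7: x = -5, y = 1
step 8: x = 3, y = 8
step 9: x = 0, y = 9
step 10: x = -4, y = 0
step 11: x = -5, y = -3
step 12: x = -3, y = 1
step 13: x = 4, y = -5
step 14: x = 2, y = -6
step 15: x = 9, y = -1
step 16: x = 6, y = -2
This matches the record at every step.

no error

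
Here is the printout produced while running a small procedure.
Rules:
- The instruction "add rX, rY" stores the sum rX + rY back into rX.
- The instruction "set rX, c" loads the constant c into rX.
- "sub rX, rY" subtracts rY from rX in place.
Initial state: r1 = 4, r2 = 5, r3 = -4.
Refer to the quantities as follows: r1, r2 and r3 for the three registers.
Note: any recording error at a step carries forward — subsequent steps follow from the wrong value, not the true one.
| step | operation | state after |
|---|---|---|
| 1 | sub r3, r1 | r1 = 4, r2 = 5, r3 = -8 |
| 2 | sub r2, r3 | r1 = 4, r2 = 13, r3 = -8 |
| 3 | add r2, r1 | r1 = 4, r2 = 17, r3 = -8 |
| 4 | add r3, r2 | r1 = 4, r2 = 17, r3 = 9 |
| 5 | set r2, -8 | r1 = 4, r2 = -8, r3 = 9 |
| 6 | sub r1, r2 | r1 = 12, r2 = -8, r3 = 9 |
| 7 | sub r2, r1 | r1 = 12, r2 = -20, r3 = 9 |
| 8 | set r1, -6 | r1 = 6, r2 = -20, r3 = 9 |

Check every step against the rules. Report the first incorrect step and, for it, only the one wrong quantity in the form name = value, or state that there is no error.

step 8, r1 = -6

Recomputing the run from the initial state:
step 1: r1 = 4, r2 = 5, r3 = -8
step 2: r1 = 4, r2 = 13, r3 = -8
step 3: r1 = 4, r2 = 17, r3 = -8
step 4: r1 = 4, r2 = 17, r3 = 9
step 5: r1 = 4, r2 = -8, r3 = 9
step 6: r1 = 12, r2 = -8, r3 = 9
step 7: r1 = 12, r2 = -20, r3 = 9
step 8: r1 = -6, r2 = -20, r3 = 9
The first disagreement with the printout is at step 8, where the value should be r1 = -6.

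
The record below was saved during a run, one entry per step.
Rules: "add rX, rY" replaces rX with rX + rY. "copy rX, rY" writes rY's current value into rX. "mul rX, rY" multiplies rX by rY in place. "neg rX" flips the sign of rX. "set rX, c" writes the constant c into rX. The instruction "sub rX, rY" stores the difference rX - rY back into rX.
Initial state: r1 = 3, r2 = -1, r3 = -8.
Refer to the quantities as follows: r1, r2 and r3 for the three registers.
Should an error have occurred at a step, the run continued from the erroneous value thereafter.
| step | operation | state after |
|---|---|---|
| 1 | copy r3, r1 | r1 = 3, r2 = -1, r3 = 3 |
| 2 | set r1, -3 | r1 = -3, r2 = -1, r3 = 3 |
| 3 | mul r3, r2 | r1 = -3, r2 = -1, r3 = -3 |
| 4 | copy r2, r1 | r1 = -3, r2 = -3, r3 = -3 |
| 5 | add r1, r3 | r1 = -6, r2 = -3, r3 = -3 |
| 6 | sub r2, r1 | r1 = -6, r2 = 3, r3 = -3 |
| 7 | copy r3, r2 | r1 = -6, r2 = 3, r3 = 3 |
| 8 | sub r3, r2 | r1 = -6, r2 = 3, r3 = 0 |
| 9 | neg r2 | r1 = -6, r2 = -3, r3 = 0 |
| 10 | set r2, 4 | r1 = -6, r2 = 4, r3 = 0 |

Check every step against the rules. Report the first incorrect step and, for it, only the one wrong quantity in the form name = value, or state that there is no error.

no error

1. r3 = 3 (confirmed correct)
2. r1 = -3 (checks out)
3. r3 = 3 * -1 = -3 (confirmed correct)
4. r2 = -3 (verified)
5. r1 = -3 + -3 = -6 (agrees with the record)
6. r2 = -3 - -6 = 3 (agrees with the record)
7. r3 = 3 (in agreement)
8. r3 = 3 - 3 = 0 (agrees with the record)
9. r2 = -(3) = -3 (consistent with the record)
10. r2 = 4 (no discrepancy)
The whole run recomputes cleanly — no discrepancies.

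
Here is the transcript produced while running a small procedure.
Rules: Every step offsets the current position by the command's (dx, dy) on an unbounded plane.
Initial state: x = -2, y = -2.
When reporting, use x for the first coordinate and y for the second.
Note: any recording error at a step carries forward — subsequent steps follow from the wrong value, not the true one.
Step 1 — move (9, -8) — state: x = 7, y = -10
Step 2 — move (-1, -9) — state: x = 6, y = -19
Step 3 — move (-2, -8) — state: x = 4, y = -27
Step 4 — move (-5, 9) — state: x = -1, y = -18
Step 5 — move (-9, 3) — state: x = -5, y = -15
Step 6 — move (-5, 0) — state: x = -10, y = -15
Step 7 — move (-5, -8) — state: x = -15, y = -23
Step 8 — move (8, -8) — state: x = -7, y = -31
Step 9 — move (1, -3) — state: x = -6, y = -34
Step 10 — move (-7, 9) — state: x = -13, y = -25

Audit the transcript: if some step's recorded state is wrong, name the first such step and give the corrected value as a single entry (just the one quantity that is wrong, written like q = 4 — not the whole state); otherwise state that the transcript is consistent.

Step 1: x = -2 + (9) = 7, y = -2 + (-8) = -10 — consistent with the transcript.
Step 2: x = 7 + (-1) = 6, y = -10 + (-9) = -19 — in agreement.
Step 3: x = 6 + (-2) = 4, y = -19 + (-8) = -27 — consistent with the transcript.
Step 4: x = 4 + (-5) = -1, y = -27 + (9) = -18 — same as recorded.
Step 5: x = -1 + (-9) = -10, y = -18 + (3) = -15 — not what was recorded.
First deviation found at step 5; the corrected entry is x = -10.

step 5, x = -10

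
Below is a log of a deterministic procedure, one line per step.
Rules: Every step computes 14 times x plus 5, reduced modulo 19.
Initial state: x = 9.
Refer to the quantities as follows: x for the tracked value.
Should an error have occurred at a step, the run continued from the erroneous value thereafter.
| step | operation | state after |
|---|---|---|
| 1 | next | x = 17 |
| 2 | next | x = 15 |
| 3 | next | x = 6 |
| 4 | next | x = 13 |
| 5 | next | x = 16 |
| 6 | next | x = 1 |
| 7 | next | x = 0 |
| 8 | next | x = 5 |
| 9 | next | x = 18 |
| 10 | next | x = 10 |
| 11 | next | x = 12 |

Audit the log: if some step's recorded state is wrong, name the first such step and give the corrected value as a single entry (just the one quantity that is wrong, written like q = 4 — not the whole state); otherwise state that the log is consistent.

step 1: x = (14*9 + 5) mod 19 = 17 -> consistent with the log
step 2: x = (14*17 + 5) mod 19 = 15 -> in agreement
step 3: x = (14*15 + 5) mod 19 = 6 -> consistent with the log
step 4: x = (14*6 + 5) mod 19 = 13 -> consistent with the log
step 5: x = (14*13 + 5) mod 19 = 16 -> consistent with the log
step 6: x = (14*16 + 5) mod 19 = 1 -> confirmed correct
step 7: x = (14*1 + 5) mod 19 = 0 -> no discrepancy
step 8: x = (14*0 + 5) mod 19 = 5 -> matches
step 9: x = (14*5 + 5) mod 19 = 18 -> confirmed correct
step 10: x = (14*18 + 5) mod 19 = 10 -> confirmed correct
step 11: x = (14*10 + 5) mod 19 = 12 -> in agreement
The whole run recomputes cleanly — no discrepancies.

no error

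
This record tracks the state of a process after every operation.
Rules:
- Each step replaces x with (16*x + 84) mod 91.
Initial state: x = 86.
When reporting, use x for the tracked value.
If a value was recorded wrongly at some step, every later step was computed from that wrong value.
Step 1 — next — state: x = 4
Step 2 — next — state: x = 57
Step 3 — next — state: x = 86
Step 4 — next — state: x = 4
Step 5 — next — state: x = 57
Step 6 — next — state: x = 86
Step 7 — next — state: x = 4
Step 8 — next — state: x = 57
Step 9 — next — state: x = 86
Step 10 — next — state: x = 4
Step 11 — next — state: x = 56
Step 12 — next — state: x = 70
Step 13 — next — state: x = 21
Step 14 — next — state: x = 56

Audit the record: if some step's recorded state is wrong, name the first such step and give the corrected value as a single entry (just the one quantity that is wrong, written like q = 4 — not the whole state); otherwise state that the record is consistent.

Step 1: x = (16*86 + 84) mod 91 = 4 — no discrepancy.
Step 2: x = (16*4 + 84) mod 91 = 57 — matches.
Step 3: x = (16*57 + 84) mod 91 = 86 — consistent with the record.
Step 4: x = (16*86 + 84) mod 91 = 4 — matches.
Step 5: x = (16*4 + 84) mod 91 = 57 — checks out.
Step 6: x = (16*57 + 84) mod 91 = 86 — verified.
Step 7: x = (16*86 + 84) mod 91 = 4 — no discrepancy.
Step 8: x = (16*4 + 84) mod 91 = 57 — checks out.
Step 9: x = (16*57 + 84) mod 91 = 86 — verified.
Step 10: x = (16*86 + 84) mod 91 = 4 — confirmed correct.
Step 11: x = (16*4 + 84) mod 91 = 57 — not what was recorded.
The audit stops at step 11: the recorded entry is wrong and should be x = 57.

step 11, x = 57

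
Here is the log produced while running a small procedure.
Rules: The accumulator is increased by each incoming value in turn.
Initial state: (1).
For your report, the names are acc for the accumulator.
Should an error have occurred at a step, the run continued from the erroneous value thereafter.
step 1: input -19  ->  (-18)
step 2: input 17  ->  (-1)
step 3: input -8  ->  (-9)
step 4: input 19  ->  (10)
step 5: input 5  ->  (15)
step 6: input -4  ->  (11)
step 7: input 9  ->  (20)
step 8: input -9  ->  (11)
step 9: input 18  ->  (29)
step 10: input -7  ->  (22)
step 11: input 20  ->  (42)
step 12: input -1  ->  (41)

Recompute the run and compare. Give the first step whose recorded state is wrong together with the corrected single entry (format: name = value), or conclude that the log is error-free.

Step 1: acc = 1 + -19 = -18 — exactly as logged.
Step 2: acc = -18 + 17 = -1 — exactly as logged.
Step 3: acc = -1 + -8 = -9 — consistent with the log.
Step 4: acc = -9 + 19 = 10 — checks out.
Step 5: acc = 10 + 5 = 15 — confirmed correct.
Step 6: acc = 15 + -4 = 11 — agrees with the log.
Step 7: acc = 11 + 9 = 20 — in agreement.
Step 8: acc = 20 + -9 = 11 — verified.
Step 9: acc = 11 + 18 = 29 — no discrepancy.
Step 10: acc = 29 + -7 = 22 — agrees with the log.
Step 11: acc = 22 + 20 = 42 — checks out.
Step 12: acc = 42 + -1 = 41 — same as recorded.
All steps check out; nothing to correct.

no error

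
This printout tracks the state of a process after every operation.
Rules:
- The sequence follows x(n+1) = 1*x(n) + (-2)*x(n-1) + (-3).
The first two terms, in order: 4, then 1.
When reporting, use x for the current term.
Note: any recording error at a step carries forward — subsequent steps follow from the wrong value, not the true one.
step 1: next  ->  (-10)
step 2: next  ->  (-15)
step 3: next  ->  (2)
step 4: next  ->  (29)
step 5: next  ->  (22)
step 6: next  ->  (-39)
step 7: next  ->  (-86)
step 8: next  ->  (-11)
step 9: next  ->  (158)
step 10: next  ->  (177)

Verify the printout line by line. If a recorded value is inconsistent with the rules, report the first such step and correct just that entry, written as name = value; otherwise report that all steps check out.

no error

Step 1: x = 1*(1) + (-2)*(4) + (-3) = -10 — exactly as logged.
Step 2: x = 1*(-10) + (-2)*(1) + (-3) = -15 — same as recorded.
Step 3: x = 1*(-15) + (-2)*(-10) + (-3) = 2 — in agreement.
Step 4: x = 1*(2) + (-2)*(-15) + (-3) = 29 — consistent with the printout.
Step 5: x = 1*(29) + (-2)*(2) + (-3) = 22 — checks out.
Step 6: x = 1*(22) + (-2)*(29) + (-3) = -39 — in agreement.
Step 7: x = 1*(-39) + (-2)*(22) + (-3) = -86 — matches.
Step 8: x = 1*(-86) + (-2)*(-39) + (-3) = -11 — consistent with the printout.
Step 9: x = 1*(-11) + (-2)*(-86) + (-3) = 158 — confirmed correct.
Step 10: x = 1*(158) + (-2)*(-11) + (-3) = 177 — exactly as logged.
Each recorded entry agrees with the recomputation.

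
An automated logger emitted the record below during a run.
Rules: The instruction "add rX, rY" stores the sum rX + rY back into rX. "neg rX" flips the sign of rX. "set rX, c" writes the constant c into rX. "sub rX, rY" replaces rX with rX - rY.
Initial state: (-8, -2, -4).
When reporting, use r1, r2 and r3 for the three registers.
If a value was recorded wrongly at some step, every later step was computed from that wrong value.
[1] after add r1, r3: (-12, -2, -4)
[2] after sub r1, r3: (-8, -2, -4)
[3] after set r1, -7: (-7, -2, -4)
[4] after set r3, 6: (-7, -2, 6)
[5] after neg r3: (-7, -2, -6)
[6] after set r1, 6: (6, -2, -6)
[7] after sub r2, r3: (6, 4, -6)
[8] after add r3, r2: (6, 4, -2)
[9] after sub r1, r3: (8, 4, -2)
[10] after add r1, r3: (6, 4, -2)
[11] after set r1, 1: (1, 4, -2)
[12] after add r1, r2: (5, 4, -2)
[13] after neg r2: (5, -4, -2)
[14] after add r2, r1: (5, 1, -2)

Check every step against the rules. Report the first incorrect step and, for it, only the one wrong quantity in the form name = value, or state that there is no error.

Recomputing the run from the initial state:
step 1: r1 = -12, r2 = -2, r3 = -4
step 2: r1 = -8, r2 = -2, r3 = -4
step 3: r1 = -7, r2 = -2, r3 = -4
step 4: r1 = -7, r2 = -2, r3 = 6
step 5: r1 = -7, r2 = -2, r3 = -6
step 6: r1 = 6, r2 = -2, r3 = -6
step 7: r1 = 6, r2 = 4, r3 = -6
step 8: r1 = 6, r2 = 4, r3 = -2
step 9: r1 = 8, r2 = 4, r3 = -2
step 10: r1 = 6, r2 = 4, r3 = -2
step 11: r1 = 1, r2 = 4, r3 = -2
step 12: r1 = 5, r2 = 4, r3 = -2
step 13: r1 = 5, r2 = -4, r3 = -2
step 14: r1 = 5, r2 = 1, r3 = -2
This matches the record at every step.

no error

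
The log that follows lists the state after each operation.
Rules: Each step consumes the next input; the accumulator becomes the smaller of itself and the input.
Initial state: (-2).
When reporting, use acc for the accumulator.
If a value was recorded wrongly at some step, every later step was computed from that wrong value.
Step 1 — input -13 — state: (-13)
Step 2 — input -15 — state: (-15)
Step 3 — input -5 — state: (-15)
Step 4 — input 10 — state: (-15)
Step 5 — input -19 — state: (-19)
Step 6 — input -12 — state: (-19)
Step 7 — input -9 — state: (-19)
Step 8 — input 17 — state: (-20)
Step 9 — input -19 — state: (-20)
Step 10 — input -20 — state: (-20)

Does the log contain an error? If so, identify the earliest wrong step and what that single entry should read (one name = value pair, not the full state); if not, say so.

Step 1: acc = min(-2, -13) = -13 — in agreement.
Step 2: acc = min(-13, -15) = -15 — same as recorded.
Step 3: acc = min(-15, -5) = -15 — confirmed correct.
Step 4: acc = min(-15, 10) = -15 — no discrepancy.
Step 5: acc = min(-15, -19) = -19 — checks out.
Step 6: acc = min(-19, -12) = -19 — same as recorded.
Step 7: acc = min(-19, -9) = -19 — exactly as logged.
Step 8: acc = min(-19, 17) = -19 — first mismatch against the log.
The audit stops at step 8: the recorded entry is wrong and should be acc = -19.

step 8, acc = -19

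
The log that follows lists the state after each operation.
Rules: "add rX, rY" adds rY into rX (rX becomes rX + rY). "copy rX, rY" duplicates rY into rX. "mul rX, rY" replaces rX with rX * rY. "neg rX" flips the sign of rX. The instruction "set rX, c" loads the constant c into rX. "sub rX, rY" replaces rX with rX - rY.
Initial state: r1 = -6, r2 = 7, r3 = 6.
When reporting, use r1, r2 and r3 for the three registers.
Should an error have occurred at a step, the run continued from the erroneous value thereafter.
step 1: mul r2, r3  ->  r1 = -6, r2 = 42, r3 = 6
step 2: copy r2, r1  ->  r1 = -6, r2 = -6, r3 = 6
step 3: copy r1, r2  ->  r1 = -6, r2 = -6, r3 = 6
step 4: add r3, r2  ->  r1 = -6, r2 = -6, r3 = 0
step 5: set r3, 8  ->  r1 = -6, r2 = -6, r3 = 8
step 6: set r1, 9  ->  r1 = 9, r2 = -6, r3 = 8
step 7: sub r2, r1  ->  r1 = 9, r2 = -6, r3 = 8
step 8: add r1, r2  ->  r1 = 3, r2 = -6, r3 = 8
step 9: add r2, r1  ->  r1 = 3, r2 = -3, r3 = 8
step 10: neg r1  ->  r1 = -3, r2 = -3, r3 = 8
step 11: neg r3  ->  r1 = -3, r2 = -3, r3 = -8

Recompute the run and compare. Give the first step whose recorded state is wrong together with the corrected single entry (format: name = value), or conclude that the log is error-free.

step 7, r2 = -15

Recomputing the run from the initial state:
step 1: r1 = -6, r2 = 42, r3 = 6
step 2: r1 = -6, r2 = -6, r3 = 6
step 3: r1 = -6, r2 = -6, r3 = 6
step 4: r1 = -6, r2 = -6, r3 = 0
step 5: r1 = -6, r2 = -6, r3 = 8
step 6: r1 = 9, r2 = -6, r3 = 8
step 7: r1 = 9, r2 = -15, r3 = 8
step 8: r1 = -6, r2 = -15, r3 = 8
step 9: r1 = -6, r2 = -21, r3 = 8
step 10: r1 = 6, r2 = -21, r3 = 8
step 11: r1 = 6, r2 = -21, r3 = -8
The first disagreement with the log is at step 7, where the value should be r2 = -15.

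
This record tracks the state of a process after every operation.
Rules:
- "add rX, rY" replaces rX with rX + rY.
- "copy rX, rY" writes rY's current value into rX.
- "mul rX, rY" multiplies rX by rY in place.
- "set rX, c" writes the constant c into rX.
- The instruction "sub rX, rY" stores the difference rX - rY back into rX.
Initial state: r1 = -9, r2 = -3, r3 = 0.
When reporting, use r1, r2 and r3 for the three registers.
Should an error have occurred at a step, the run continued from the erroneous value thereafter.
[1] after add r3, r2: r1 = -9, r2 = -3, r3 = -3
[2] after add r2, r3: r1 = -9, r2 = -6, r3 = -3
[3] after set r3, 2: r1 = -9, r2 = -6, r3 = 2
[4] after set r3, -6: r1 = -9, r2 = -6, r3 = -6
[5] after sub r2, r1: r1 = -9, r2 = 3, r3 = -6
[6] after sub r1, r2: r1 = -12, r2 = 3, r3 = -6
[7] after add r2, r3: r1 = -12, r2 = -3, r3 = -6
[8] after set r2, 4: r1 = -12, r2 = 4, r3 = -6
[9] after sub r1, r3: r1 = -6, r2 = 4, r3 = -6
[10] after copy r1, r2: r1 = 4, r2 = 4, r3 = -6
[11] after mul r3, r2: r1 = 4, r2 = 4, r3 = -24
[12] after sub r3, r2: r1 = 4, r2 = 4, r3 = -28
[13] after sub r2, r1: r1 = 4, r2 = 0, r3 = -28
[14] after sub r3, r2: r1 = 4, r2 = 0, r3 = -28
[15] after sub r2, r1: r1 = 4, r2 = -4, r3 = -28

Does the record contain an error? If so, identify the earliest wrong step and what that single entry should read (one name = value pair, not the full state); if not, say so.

no error

Recomputing the run from the initial state:
step 1: r1 = -9, r2 = -3, r3 = -3
step 2: r1 = -9, r2 = -6, r3 = -3
step 3: r1 = -9, r2 = -6, r3 = 2
step 4: r1 = -9, r2 = -6, r3 = -6
step 5: r1 = -9, r2 = 3, r3 = -6
step 6: r1 = -12, r2 = 3, r3 = -6
step 7: r1 = -12, r2 = -3, r3 = -6
step 8: r1 = -12, r2 = 4, r3 = -6
step 9: r1 = -6, r2 = 4, r3 = -6
step 10: r1 = 4, r2 = 4, r3 = -6
step 11: r1 = 4, r2 = 4, r3 = -24
step 12: r1 = 4, r2 = 4, r3 = -28
step 13: r1 = 4, r2 = 0, r3 = -28
step 14: r1 = 4, r2 = 0, r3 = -28
step 15: r1 = 4, r2 = -4, r3 = -28
This matches the record at every step.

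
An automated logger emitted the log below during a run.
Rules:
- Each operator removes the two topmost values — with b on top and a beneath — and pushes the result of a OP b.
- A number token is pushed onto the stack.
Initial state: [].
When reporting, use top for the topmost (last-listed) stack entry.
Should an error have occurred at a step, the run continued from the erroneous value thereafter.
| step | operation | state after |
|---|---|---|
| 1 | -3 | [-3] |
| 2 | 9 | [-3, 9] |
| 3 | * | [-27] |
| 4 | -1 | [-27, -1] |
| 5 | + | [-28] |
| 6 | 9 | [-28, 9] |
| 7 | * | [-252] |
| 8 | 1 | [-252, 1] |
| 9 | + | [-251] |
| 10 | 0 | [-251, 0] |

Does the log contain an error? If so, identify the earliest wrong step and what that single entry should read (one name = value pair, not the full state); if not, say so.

no error

Recomputing the run from the initial state:
step 1: [-3]
step 2: [-3, 9]
step 3: [-27]
step 4: [-27, -1]
step 5: [-28]
step 6: [-28, 9]
step 7: [-252]
step 8: [-252, 1]
step 9: [-251]
step 10: [-251, 0]
This matches the log at every step.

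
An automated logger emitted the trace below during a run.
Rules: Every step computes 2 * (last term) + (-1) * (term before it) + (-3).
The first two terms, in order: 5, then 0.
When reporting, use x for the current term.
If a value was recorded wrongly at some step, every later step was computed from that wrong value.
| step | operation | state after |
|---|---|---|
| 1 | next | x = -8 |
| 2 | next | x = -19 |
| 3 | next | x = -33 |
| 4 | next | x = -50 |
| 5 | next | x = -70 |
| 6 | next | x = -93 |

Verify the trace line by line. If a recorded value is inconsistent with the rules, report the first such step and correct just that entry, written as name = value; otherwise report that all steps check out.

Recomputing the run from the initial state:
step 1: x = -8
step 2: x = -19
step 3: x = -33
step 4: x = -50
step 5: x = -70
step 6: x = -93
This matches the trace at every step.

no error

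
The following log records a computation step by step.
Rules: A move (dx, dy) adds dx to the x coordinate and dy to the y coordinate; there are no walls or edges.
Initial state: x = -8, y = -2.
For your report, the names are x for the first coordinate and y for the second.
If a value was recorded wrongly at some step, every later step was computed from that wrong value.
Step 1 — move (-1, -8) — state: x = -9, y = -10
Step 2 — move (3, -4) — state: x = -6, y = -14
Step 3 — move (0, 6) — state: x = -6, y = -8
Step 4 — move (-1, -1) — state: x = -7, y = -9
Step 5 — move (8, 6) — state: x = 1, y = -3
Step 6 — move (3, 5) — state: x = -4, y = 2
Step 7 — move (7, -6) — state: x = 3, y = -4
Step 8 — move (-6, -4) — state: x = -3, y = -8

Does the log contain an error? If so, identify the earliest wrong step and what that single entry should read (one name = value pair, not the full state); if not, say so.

step 6, x = 4

1. x = -8 + (-1) = -9, y = -2 + (-8) = -10 (matches)
2. x = -9 + (3) = -6, y = -10 + (-4) = -14 (no discrepancy)
3. x = -6 + (0) = -6, y = -14 + (6) = -8 (same as recorded)
4. x = -6 + (-1) = -7, y = -8 + (-1) = -9 (checks out)
5. x = -7 + (8) = 1, y = -9 + (6) = -3 (consistent with the log)
6. x = 1 + (3) = 4, y = -3 + (5) = 2 (this is not what the log shows)
That makes step 6 the first incorrect line — x = 4 is what it should show.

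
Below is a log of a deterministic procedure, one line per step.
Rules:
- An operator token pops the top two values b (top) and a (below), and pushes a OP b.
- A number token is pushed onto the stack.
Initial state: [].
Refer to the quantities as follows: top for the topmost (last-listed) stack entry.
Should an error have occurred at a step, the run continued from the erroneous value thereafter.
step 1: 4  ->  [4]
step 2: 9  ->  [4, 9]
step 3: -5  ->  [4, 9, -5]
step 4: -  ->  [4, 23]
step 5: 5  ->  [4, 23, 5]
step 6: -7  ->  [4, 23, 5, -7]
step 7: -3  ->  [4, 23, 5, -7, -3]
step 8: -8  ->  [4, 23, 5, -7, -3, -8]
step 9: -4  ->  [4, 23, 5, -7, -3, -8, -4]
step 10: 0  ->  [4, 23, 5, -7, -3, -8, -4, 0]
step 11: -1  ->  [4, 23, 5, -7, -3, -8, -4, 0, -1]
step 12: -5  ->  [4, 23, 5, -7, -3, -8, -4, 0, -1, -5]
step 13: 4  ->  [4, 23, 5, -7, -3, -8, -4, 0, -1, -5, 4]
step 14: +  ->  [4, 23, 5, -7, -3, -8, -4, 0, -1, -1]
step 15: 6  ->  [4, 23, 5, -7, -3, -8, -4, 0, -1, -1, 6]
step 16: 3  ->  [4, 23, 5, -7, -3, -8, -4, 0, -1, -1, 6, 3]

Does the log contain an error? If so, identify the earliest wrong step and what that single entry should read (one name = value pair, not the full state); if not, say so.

step 4, top = 14

Step 1: push 4: top = 4 — no discrepancy.
Step 2: push 9: top = 9 — in agreement.
Step 3: push -5: top = -5 — exactly as logged.
Step 4: 9 - -5 = 14 — this is not what the log shows.
That makes step 4 the first incorrect line — top = 14 is what it should show.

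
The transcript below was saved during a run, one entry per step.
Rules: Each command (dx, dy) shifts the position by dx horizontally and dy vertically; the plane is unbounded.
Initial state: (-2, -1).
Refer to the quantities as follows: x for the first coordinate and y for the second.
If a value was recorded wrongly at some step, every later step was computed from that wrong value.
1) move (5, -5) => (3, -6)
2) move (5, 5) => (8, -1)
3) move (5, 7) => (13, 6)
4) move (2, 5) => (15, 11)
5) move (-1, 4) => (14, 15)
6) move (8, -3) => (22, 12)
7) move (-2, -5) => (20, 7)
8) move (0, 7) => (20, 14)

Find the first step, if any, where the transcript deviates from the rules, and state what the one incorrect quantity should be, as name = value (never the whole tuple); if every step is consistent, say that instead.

no error

Recomputing the run from the initial state:
step 1: x = 3, y = -6
step 2: x = 8, y = -1
step 3: x = 13, y = 6
step 4: x = 15, y = 11
step 5: x = 14, y = 15
step 6: x = 22, y = 12
step 7: x = 20, y = 7
step 8: x = 20, y = 14
This matches the transcript at every step.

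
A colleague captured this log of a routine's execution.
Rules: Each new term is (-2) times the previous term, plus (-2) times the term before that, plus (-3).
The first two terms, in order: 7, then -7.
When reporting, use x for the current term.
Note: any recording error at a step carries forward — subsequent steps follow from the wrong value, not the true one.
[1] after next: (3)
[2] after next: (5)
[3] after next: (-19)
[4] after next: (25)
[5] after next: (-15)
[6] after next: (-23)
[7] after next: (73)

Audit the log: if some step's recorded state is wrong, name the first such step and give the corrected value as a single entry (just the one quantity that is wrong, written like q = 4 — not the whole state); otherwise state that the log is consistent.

1. x = -2*(-7) + (-2)*(7) + (-3) = -3 (not what was recorded)
Step 1 is the first one off; corrected, x = -3.

step 1, x = -3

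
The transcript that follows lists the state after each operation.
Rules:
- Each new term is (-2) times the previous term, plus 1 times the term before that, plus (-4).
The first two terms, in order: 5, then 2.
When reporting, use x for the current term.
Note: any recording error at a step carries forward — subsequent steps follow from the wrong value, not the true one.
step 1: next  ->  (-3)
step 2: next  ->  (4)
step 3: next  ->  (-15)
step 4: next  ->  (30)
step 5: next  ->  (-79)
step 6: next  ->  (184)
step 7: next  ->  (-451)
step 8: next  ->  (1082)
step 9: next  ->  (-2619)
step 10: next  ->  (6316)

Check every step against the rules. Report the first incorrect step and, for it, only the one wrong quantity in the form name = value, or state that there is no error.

Recomputing the run from the initial state:
step 1: x = -3
step 2: x = 4
step 3: x = -15
step 4: x = 30
step 5: x = -79
step 6: x = 184
step 7: x = -451
step 8: x = 1082
step 9: x = -2619
step 10: x = 6316
This matches the transcript at every step.

no error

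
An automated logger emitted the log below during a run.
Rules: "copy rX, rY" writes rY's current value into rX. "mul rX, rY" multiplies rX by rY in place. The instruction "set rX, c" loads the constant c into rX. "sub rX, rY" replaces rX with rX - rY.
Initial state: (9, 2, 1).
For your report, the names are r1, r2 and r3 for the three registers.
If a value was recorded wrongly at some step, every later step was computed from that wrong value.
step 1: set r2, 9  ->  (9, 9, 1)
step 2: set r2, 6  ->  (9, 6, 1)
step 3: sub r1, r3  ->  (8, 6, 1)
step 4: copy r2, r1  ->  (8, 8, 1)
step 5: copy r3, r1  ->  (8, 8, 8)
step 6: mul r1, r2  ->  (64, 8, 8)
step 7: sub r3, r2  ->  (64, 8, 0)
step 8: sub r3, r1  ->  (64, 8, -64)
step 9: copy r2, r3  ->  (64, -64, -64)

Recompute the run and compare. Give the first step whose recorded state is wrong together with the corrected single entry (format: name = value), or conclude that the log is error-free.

no error

1. r2 = 9 (same as recorded)
2. r2 = 6 (confirmed correct)
3. r1 = 9 - 1 = 8 (verified)
4. r2 = 8 (exactly as logged)
5. r3 = 8 (verified)
6. r1 = 8 * 8 = 64 (checks out)
7. r3 = 8 - 8 = 0 (exactly as logged)
8. r3 = 0 - 64 = -64 (checks out)
9. r2 = -64 (no discrepancy)
No step deviates from the rules.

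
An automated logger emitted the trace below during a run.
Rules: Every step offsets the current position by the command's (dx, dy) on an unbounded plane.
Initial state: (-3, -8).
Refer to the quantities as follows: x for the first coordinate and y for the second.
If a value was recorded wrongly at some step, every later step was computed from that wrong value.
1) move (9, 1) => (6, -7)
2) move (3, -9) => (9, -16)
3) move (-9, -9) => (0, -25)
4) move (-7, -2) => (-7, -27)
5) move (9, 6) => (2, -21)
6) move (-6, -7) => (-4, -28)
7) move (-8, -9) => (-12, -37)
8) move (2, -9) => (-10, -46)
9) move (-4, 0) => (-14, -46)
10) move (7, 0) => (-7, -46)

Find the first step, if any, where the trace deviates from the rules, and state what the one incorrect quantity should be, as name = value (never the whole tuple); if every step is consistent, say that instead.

Recomputing the run from the initial state:
step 1: x = 6, y = -7
step 2: x = 9, y = -16
step 3: x = 0, y = -25
step 4: x = -7, y = -27
step 5: x = 2, y = -21
step 6: x = -4, y = -28
step 7: x = -12, y = -37
step 8: x = -10, y = -46
step 9: x = -14, y = -46
step 10: x = -7, y = -46
This matches the trace at every step.

no error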